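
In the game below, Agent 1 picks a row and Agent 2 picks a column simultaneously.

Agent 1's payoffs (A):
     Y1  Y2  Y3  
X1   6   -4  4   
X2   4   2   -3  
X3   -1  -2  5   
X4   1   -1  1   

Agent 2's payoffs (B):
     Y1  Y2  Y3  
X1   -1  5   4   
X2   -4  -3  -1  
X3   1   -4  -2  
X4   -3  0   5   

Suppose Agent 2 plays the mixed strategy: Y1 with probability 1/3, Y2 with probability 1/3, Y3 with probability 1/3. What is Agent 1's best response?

X1

Agent 1's best reply maximizes expected payoff against the mix.
X1: (1/3)·6 + (1/3)·(-4) + (1/3)·4 = 2
X2: (1/3)·4 + (1/3)·2 + (1/3)·(-3) = 1
X3: (1/3)·(-1) + (1/3)·(-2) + (1/3)·5 = 2/3
X4: (1/3)·1 + (1/3)·(-1) + (1/3)·1 = 1/3
Highest expected payoff is 2, from X1.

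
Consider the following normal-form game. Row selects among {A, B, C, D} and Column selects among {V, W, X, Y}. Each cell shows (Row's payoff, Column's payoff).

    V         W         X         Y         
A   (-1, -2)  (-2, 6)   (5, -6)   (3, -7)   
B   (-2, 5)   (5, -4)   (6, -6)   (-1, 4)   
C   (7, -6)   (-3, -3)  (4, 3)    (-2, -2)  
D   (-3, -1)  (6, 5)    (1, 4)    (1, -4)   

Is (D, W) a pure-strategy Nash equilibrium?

Yes

Holding Column at W: Row gets 6 from D, versus -2 from A, 5 from B, -3 from C. No profitable deviation for Row.
Holding Row at D: Column gets 5 from W, versus -1 from V, 4 from X, -4 from Y. No profitable deviation for Column either.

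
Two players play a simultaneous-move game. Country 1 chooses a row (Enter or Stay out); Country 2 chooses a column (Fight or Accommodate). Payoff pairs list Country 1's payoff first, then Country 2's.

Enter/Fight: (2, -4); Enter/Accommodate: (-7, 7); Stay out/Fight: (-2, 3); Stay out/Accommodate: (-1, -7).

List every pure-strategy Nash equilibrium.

None

Find each player's best response to every opponent strategy; NE are the intersections.
Country 1's best responses — vs Fight: Enter (payoff 2); vs Accommodate: Stay out (payoff -1).
Country 2's best responses — vs Enter: Accommodate (payoff 7); vs Stay out: Fight (payoff 3).
No cell has both players best-responding. For instance, Country 1's best reply to Fight is Enter, but against Enter Country 2 prefers Accommodate over Fight.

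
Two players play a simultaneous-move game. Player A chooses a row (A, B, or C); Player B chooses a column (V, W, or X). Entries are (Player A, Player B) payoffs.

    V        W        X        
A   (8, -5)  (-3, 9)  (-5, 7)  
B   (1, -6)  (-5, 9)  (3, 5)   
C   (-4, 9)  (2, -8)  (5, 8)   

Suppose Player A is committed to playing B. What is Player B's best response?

With Player A fixed at B, Player B's payoffs are: V → -6, W → 9, X → 5.
The maximum is 9, achieved by W.

W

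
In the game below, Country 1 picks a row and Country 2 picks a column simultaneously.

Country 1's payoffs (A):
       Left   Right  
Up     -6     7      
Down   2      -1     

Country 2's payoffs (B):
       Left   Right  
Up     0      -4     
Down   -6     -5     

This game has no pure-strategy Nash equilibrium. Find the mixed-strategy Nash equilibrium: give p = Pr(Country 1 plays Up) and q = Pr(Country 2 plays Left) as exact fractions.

Each player's mixing probability is pinned down by making the *other* player indifferent.
Country 2 indifferent between Left and Right: p·0 + (1−p)·(-6) = p·(-4) + (1−p)·(-5) ⟹ (-6) + 6p = (-5) + 1p ⟹ p = 1/5.
Country 1 indifferent between Up and Down: q·(-6) + (1−q)·7 = q·2 + (1−q)·(-1) ⟹ 7 + (-13)q = (-1) + 3q ⟹ q = 1/2.

p = 1/5, q = 1/2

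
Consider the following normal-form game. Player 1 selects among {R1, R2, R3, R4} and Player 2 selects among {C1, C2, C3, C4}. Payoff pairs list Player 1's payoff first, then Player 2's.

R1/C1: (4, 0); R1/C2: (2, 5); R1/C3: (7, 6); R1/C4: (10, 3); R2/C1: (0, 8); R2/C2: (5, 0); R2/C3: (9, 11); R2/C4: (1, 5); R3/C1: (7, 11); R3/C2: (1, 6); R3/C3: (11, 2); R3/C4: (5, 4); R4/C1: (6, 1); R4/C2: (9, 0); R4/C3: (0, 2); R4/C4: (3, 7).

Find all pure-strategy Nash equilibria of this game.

Check mutual best responses: a cell is a NE iff neither player can gain by unilaterally deviating.
Player 1's best responses — vs C1: R3 (payoff 7); vs C2: R4 (payoff 9); vs C3: R3 (payoff 11); vs C4: R1 (payoff 10).
Player 2's best responses — vs R1: C3 (payoff 6); vs R2: C3 (payoff 11); vs R3: C1 (payoff 11); vs R4: C4 (payoff 7).
The only mutual best response is (R3, C1); neither player gains by switching there.

(R3, C1)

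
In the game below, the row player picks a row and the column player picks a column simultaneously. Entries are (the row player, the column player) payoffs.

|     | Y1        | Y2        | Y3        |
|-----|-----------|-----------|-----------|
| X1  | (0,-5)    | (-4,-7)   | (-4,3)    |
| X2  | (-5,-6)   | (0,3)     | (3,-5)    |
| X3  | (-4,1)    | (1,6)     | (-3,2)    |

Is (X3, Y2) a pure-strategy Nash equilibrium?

Yes

Holding the column player at Y2: the row player gets 1 from X3, versus -4 from X1, 0 from X2. No profitable deviation for the row player.
Holding the row player at X3: the column player gets 6 from Y2, versus 1 from Y1, 2 from Y3. No profitable deviation for the column player either.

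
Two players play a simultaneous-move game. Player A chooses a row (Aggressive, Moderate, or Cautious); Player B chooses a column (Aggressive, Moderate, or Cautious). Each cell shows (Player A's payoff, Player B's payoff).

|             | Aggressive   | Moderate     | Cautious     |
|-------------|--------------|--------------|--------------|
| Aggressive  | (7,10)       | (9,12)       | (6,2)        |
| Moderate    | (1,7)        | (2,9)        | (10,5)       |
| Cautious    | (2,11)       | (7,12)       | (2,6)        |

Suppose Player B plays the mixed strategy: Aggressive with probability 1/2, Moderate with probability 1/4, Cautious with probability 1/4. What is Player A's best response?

Aggressive

Compute Player A's expected payoff from each pure strategy against the given mix.
Aggressive: (1/2)·7 + (1/4)·9 + (1/4)·6 = 29/4
Moderate: (1/2)·1 + (1/4)·2 + (1/4)·10 = 7/2
Cautious: (1/2)·2 + (1/4)·7 + (1/4)·2 = 13/4
Highest expected payoff is 29/4, from Aggressive.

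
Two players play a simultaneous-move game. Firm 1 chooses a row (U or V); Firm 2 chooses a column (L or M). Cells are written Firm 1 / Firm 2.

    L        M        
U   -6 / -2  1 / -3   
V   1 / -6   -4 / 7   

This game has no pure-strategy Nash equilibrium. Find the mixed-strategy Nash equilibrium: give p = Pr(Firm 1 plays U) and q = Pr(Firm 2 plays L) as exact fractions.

p = 13/14, q = 5/12

In a mixed NE each player is indifferent between their pure strategies, so the opponent's mix sets the indifference.
Firm 2 indifferent between L and M: p·(-2) + (1−p)·(-6) = p·(-3) + (1−p)·7 ⟹ (-6) + 4p = 7 + (-10)p ⟹ p = 13/14.
Firm 1 indifferent between U and V: q·(-6) + (1−q)·1 = q·1 + (1−q)·(-4) ⟹ 1 + (-7)q = (-4) + 5q ⟹ q = 5/12.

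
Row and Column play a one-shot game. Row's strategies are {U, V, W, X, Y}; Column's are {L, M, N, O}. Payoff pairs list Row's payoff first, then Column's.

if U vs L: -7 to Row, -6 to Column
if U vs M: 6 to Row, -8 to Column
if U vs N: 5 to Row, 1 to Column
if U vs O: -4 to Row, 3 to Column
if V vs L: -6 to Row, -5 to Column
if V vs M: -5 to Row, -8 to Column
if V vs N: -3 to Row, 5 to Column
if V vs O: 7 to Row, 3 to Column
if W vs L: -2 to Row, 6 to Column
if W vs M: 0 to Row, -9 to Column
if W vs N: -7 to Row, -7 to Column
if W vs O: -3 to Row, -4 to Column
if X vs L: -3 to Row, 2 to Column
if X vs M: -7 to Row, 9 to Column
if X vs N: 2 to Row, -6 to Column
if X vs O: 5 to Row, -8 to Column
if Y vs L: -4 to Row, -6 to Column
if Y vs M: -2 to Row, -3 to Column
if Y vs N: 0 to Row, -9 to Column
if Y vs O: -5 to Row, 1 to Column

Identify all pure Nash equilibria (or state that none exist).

(W, L)

A profile is a Nash equilibrium when each player is best-responding to the other.
Row's best responses — vs L: W (payoff -2); vs M: U (payoff 6); vs N: U (payoff 5); vs O: V (payoff 7).
Column's best responses — vs U: O (payoff 3); vs V: N (payoff 5); vs W: L (payoff 6); vs X: M (payoff 9); vs Y: O (payoff 1).
The only mutual best response is (W, L); neither player gains by switching there.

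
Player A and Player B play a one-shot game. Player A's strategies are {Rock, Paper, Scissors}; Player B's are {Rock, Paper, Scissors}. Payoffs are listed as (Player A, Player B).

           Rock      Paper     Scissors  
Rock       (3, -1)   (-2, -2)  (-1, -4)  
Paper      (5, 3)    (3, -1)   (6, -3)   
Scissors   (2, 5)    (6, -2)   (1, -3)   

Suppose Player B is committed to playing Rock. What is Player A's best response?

With Player B fixed at Rock, Player A's payoffs are: Rock → 3, Paper → 5, Scissors → 2.
The maximum is 5, achieved by Paper.

Paper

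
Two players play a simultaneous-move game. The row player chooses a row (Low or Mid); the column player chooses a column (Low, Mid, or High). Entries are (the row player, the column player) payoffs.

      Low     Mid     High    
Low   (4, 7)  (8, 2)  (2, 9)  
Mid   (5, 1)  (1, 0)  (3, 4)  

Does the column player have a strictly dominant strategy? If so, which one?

A strategy is strictly dominant if it gives the column player a strictly higher payoff than every other strategy, against every choice by the opponent.
High strictly dominates: vs Low: 9 > each of {7, 2}; vs Mid: 4 > each of {1, 0}.

High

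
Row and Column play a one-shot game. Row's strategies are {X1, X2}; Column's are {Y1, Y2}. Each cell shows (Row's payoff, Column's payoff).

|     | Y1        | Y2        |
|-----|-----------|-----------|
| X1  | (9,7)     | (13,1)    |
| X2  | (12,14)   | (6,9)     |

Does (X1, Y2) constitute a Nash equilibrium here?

No

Holding Column at Y2: Row gets 13 from X1, versus 6 from X2. No profitable deviation for Row.
Holding Row at X1: Column gets 1 from Y2 but could get 7 by switching to Y1. Column has a profitable deviation.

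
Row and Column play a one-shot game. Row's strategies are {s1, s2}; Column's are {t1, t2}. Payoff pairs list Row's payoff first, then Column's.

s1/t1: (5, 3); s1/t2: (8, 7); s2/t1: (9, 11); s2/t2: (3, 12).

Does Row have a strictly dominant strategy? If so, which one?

No strictly dominant strategy

Check whether one of Row's strategies beats all alternatives regardless of what the opponent does.
s1 is not dominant: against t1, s2 gives 9 > 5.
s2 is not dominant: against t2, s1 gives 8 > 3.
No single strategy is best against every opponent action.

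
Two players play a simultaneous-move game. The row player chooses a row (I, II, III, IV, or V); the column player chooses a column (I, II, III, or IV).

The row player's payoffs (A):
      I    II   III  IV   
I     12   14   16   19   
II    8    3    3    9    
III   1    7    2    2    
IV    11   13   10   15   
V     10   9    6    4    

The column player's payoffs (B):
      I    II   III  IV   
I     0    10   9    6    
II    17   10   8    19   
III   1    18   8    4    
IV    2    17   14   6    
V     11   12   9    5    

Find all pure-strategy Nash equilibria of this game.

(I, II)

A profile is a Nash equilibrium when each player is best-responding to the other.
The row player's best responses — vs I: I (payoff 12); vs II: I (payoff 14); vs III: I (payoff 16); vs IV: I (payoff 19).
The column player's best responses — vs I: II (payoff 10); vs II: IV (payoff 19); vs III: II (payoff 18); vs IV: II (payoff 17); vs V: II (payoff 12).
The only mutual best response is (I, II); neither player gains by switching there.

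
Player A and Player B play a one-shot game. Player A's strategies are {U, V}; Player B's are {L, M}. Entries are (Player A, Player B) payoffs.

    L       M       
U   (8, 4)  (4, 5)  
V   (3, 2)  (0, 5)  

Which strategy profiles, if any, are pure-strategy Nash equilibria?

Check mutual best responses: a cell is a NE iff neither player can gain by unilaterally deviating.
Player A's best responses — vs L: U (payoff 8); vs M: U (payoff 4).
Player B's best responses — vs U: M (payoff 5); vs V: M (payoff 5).
The only mutual best response is (U, M); neither player gains by switching there.

(U, M)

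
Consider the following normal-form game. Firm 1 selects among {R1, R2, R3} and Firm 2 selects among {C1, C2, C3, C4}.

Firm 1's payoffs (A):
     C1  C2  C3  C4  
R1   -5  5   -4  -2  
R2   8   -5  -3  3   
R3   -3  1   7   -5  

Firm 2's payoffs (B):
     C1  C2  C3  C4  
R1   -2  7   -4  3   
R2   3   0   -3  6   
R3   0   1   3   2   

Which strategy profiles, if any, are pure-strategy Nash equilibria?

(R1, C2), (R2, C4), and (R3, C3)

Find each player's best response to every opponent strategy; NE are the intersections.
Firm 1's best responses — vs C1: R2 (payoff 8); vs C2: R1 (payoff 5); vs C3: R3 (payoff 7); vs C4: R2 (payoff 3).
Firm 2's best responses — vs R1: C2 (payoff 7); vs R2: C4 (payoff 6); vs R3: C3 (payoff 3).
Mutual best responses occur at (R1, C2), (R2, C4), and (R3, C3); at each, neither player gains by switching.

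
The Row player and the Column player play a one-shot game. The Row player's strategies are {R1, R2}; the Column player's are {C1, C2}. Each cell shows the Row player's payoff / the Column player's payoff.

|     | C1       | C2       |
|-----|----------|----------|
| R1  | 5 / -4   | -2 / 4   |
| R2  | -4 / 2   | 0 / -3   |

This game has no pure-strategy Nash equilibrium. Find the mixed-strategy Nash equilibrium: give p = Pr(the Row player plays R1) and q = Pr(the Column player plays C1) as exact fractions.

p = 5/13, q = 2/11

Each player's mixing probability is pinned down by making the *other* player indifferent.
The Column player indifferent between C1 and C2: p·(-4) + (1−p)·2 = p·4 + (1−p)·(-3) ⟹ 2 + (-6)p = (-3) + 7p ⟹ p = 5/13.
The Row player indifferent between R1 and R2: q·5 + (1−q)·(-2) = q·(-4) + (1−q)·0 ⟹ (-2) + 7q = 0 + (-4)q ⟹ q = 2/11.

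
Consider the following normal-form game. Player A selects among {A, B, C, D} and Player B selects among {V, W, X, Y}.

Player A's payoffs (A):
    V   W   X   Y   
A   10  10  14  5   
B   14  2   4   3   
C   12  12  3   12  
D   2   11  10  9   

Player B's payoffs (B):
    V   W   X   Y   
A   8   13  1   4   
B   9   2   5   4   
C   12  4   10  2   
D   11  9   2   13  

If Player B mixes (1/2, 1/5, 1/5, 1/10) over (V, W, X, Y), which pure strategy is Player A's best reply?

Player A's best reply maximizes expected payoff against the mix.
A: (1/2)·10 + (1/5)·10 + (1/5)·14 + (1/10)·5 = 103/10
B: (1/2)·14 + (1/5)·2 + (1/5)·4 + (1/10)·3 = 17/2
C: (1/2)·12 + (1/5)·12 + (1/5)·3 + (1/10)·12 = 51/5
D: (1/2)·2 + (1/5)·11 + (1/5)·10 + (1/10)·9 = 61/10
Highest expected payoff is 103/10, from A.

A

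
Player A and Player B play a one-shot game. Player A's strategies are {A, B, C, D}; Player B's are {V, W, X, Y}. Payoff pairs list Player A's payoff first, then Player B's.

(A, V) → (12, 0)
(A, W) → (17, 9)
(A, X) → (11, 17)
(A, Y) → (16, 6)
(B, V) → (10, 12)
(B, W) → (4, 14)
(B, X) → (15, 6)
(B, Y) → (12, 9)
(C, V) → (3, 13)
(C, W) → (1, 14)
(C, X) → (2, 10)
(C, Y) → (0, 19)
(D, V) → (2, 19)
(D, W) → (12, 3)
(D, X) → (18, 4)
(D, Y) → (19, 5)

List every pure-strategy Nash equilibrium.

Find each player's best response to every opponent strategy; NE are the intersections.
Player A's best responses — vs V: A (payoff 12); vs W: A (payoff 17); vs X: D (payoff 18); vs Y: D (payoff 19).
Player B's best responses — vs A: X (payoff 17); vs B: W (payoff 14); vs C: Y (payoff 19); vs D: V (payoff 19).
No cell has both players best-responding. For instance, Player A's best reply to X is D, but against D Player B prefers V over X.

None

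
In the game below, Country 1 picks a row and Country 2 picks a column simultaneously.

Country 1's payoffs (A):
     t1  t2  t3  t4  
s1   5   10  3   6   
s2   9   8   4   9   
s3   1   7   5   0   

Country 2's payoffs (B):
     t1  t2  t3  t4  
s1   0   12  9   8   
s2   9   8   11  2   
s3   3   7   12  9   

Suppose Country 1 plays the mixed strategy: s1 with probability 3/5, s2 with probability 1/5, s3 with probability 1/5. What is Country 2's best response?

Country 2's best reply maximizes expected payoff against the mix.
t1: (3/5)·0 + (1/5)·9 + (1/5)·3 = 12/5
t2: (3/5)·12 + (1/5)·8 + (1/5)·7 = 51/5
t3: (3/5)·9 + (1/5)·11 + (1/5)·12 = 10
t4: (3/5)·8 + (1/5)·2 + (1/5)·9 = 7
Highest expected payoff is 51/5, from t2.

t2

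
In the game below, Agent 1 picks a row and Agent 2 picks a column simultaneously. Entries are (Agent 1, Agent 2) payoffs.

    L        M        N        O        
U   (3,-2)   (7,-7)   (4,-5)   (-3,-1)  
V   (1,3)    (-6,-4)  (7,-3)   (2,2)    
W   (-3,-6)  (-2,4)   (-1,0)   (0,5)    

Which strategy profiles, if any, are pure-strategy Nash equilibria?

There is no pure-strategy Nash equilibrium

Find each player's best response to every opponent strategy; NE are the intersections.
Agent 1's best responses — vs L: U (payoff 3); vs M: U (payoff 7); vs N: V (payoff 7); vs O: V (payoff 2).
Agent 2's best responses — vs U: O (payoff -1); vs V: L (payoff 3); vs W: O (payoff 5).
No cell has both players best-responding. For instance, Agent 1's best reply to N is V, but against V Agent 2 prefers L over N.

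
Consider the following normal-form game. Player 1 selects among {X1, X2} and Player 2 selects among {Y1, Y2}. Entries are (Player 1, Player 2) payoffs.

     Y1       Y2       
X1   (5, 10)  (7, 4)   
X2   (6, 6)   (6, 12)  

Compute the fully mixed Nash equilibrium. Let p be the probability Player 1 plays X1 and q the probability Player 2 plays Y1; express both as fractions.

p = 1/2, q = 1/2

Each player's mixing probability is pinned down by making the *other* player indifferent.
Player 2 indifferent between Y1 and Y2: p·10 + (1−p)·6 = p·4 + (1−p)·12 ⟹ 6 + 4p = 12 + (-8)p ⟹ p = 1/2.
Player 1 indifferent between X1 and X2: q·5 + (1−q)·7 = q·6 + (1−q)·6 ⟹ 7 + (-2)q = 6 + 0q ⟹ q = 1/2.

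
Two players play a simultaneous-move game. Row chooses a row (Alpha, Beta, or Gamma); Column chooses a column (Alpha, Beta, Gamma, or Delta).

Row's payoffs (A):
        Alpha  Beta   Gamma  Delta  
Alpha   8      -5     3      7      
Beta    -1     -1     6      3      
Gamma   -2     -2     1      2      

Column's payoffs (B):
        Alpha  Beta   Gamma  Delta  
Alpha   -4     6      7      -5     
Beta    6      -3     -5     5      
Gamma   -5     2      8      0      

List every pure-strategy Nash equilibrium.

No pure-strategy Nash equilibrium

A profile is a Nash equilibrium when each player is best-responding to the other.
Row's best responses — vs Alpha: Alpha (payoff 8); vs Beta: Beta (payoff -1); vs Gamma: Beta (payoff 6); vs Delta: Alpha (payoff 7).
Column's best responses — vs Alpha: Gamma (payoff 7); vs Beta: Alpha (payoff 6); vs Gamma: Gamma (payoff 8).
No cell has both players best-responding. For instance, Row's best reply to Beta is Beta, but against Beta Column prefers Alpha over Beta.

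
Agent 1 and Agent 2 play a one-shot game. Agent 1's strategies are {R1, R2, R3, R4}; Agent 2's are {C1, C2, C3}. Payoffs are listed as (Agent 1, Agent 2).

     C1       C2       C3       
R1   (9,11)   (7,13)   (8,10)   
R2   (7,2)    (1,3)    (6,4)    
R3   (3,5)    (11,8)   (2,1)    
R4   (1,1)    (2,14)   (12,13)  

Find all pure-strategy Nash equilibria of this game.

A profile is a Nash equilibrium when each player is best-responding to the other.
Agent 1's best responses — vs C1: R1 (payoff 9); vs C2: R3 (payoff 11); vs C3: R4 (payoff 12).
Agent 2's best responses — vs R1: C2 (payoff 13); vs R2: C3 (payoff 4); vs R3: C2 (payoff 8); vs R4: C2 (payoff 14).
The only mutual best response is (R3, C2); neither player gains by switching there.

(R3, C2)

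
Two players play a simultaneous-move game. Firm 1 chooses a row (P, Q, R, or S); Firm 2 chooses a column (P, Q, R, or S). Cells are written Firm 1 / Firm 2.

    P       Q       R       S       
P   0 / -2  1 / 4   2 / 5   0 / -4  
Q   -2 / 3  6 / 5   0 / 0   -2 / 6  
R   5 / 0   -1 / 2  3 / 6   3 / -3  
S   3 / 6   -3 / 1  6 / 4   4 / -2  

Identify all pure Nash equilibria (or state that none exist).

Find each player's best response to every opponent strategy; NE are the intersections.
Firm 1's best responses — vs P: R (payoff 5); vs Q: Q (payoff 6); vs R: S (payoff 6); vs S: S (payoff 4).
Firm 2's best responses — vs P: R (payoff 5); vs Q: S (payoff 6); vs R: R (payoff 6); vs S: P (payoff 6).
No cell has both players best-responding. For instance, Firm 1's best reply to P is R, but against R Firm 2 prefers R over P.

No pure-strategy Nash equilibrium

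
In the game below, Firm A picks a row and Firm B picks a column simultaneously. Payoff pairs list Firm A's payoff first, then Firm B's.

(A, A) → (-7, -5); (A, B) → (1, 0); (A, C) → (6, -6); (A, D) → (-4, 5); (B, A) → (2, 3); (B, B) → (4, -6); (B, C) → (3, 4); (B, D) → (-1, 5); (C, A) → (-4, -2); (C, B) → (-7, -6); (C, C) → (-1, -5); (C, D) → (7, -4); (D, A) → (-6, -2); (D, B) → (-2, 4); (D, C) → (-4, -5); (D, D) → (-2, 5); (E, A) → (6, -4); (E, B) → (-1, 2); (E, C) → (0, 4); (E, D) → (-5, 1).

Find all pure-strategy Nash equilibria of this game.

None

Find each player's best response to every opponent strategy; NE are the intersections.
Firm A's best responses — vs A: E (payoff 6); vs B: B (payoff 4); vs C: A (payoff 6); vs D: C (payoff 7).
Firm B's best responses — vs A: D (payoff 5); vs B: D (payoff 5); vs C: A (payoff -2); vs D: D (payoff 5); vs E: C (payoff 4).
No cell has both players best-responding. For instance, Firm A's best reply to A is E, but against E Firm B prefers C over A.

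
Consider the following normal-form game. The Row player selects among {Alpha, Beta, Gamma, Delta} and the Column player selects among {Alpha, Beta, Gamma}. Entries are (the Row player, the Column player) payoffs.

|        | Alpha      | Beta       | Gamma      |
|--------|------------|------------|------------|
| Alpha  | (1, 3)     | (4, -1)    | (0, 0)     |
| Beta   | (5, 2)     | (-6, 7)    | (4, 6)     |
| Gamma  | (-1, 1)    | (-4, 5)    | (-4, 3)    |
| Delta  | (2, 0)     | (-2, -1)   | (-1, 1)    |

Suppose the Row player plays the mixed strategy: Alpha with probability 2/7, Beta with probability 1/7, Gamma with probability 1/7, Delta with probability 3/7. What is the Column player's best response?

Compute the Column player's expected payoff from each pure strategy against the given mix.
Alpha: (2/7)·3 + (1/7)·2 + (1/7)·1 + (3/7)·0 = 9/7
Beta: (2/7)·(-1) + (1/7)·7 + (1/7)·5 + (3/7)·(-1) = 1
Gamma: (2/7)·0 + (1/7)·6 + (1/7)·3 + (3/7)·1 = 12/7
Highest expected payoff is 12/7, from Gamma.

Gamma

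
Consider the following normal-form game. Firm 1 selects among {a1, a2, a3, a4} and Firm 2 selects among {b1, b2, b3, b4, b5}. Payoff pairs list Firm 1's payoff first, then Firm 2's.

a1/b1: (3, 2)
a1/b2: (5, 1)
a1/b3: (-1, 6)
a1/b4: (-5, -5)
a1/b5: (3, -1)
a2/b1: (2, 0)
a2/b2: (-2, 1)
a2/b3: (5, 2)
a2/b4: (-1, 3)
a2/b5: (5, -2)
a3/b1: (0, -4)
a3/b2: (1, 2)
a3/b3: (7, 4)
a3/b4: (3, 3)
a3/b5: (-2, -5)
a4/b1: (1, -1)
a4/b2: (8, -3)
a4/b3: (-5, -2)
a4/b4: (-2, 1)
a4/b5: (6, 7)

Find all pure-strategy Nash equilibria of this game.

Check mutual best responses: a cell is a NE iff neither player can gain by unilaterally deviating.
Firm 1's best responses — vs b1: a1 (payoff 3); vs b2: a4 (payoff 8); vs b3: a3 (payoff 7); vs b4: a3 (payoff 3); vs b5: a4 (payoff 6).
Firm 2's best responses — vs a1: b3 (payoff 6); vs a2: b4 (payoff 3); vs a3: b3 (payoff 4); vs a4: b5 (payoff 7).
Mutual best responses occur at (a3, b3) and (a4, b5); at each, neither player gains by switching.

(a3, b3) and (a4, b5)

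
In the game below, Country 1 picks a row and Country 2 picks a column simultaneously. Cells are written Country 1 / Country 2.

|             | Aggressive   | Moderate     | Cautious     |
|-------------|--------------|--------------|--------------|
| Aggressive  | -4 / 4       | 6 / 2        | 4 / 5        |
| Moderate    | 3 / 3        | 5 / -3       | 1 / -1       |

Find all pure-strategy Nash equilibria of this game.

Check mutual best responses: a cell is a NE iff neither player can gain by unilaterally deviating.
Country 1's best responses — vs Aggressive: Moderate (payoff 3); vs Moderate: Aggressive (payoff 6); vs Cautious: Aggressive (payoff 4).
Country 2's best responses — vs Aggressive: Cautious (payoff 5); vs Moderate: Aggressive (payoff 3).
Mutual best responses occur at (Aggressive, Cautious) and (Moderate, Aggressive); at each, neither player gains by switching.

(Aggressive, Cautious) and (Moderate, Aggressive)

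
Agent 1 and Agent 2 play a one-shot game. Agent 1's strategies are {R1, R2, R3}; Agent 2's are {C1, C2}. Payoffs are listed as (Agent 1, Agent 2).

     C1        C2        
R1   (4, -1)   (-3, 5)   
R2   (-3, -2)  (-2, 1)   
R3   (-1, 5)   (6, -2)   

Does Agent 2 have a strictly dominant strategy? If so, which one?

No strictly dominant strategy

A strategy is strictly dominant if it gives Agent 2 a strictly higher payoff than every other strategy, against every choice by the opponent.
C1 is not dominant: against R1, C2 gives 5 > -1.
C2 is not dominant: against R3, C1 gives 5 > -2.
No single strategy is best against every opponent action.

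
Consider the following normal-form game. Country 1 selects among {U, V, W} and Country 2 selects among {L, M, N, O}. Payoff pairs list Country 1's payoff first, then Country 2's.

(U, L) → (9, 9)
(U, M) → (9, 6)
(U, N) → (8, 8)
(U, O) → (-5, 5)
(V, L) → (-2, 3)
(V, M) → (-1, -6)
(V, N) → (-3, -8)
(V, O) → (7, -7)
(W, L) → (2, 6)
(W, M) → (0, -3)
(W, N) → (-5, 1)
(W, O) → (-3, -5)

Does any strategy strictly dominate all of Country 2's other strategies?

L

Check whether one of Country 2's strategies beats all alternatives regardless of what the opponent does.
L strictly dominates: vs U: 9 > each of {6, 8, 5}; vs V: 3 > each of {-6, -8, -7}; vs W: 6 > each of {-3, 1, -5}.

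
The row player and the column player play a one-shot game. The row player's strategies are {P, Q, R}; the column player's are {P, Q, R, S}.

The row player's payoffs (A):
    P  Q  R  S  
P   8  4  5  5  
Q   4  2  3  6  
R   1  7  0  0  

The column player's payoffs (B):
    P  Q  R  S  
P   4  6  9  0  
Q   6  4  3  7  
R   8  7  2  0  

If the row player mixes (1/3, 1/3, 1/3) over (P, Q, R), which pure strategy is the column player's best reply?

The column player's best reply maximizes expected payoff against the mix.
P: (1/3)·4 + (1/3)·6 + (1/3)·8 = 6
Q: (1/3)·6 + (1/3)·4 + (1/3)·7 = 17/3
R: (1/3)·9 + (1/3)·3 + (1/3)·2 = 14/3
S: (1/3)·0 + (1/3)·7 + (1/3)·0 = 7/3
Highest expected payoff is 6, from P.

P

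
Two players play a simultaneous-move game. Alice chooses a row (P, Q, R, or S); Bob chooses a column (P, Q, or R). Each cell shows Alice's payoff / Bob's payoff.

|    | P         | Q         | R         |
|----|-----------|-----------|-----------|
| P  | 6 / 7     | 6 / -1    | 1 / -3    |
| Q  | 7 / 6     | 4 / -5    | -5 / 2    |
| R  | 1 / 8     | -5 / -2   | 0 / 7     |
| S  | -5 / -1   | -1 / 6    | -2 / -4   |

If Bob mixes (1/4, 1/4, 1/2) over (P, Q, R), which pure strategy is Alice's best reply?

Alice's best reply maximizes expected payoff against the mix.
P: (1/4)·6 + (1/4)·6 + (1/2)·1 = 7/2
Q: (1/4)·7 + (1/4)·4 + (1/2)·(-5) = 1/4
R: (1/4)·1 + (1/4)·(-5) + (1/2)·0 = -1
S: (1/4)·(-5) + (1/4)·(-1) + (1/2)·(-2) = -5/2
Highest expected payoff is 7/2, from P.

P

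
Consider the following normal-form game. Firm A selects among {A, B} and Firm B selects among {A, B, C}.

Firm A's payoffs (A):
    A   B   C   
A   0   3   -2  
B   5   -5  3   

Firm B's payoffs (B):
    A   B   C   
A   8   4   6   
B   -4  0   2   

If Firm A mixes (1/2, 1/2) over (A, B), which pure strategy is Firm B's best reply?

C

Firm B's best reply maximizes expected payoff against the mix.
A: (1/2)·8 + (1/2)·(-4) = 2
B: (1/2)·4 + (1/2)·0 = 2
C: (1/2)·6 + (1/2)·2 = 4
Highest expected payoff is 4, from C.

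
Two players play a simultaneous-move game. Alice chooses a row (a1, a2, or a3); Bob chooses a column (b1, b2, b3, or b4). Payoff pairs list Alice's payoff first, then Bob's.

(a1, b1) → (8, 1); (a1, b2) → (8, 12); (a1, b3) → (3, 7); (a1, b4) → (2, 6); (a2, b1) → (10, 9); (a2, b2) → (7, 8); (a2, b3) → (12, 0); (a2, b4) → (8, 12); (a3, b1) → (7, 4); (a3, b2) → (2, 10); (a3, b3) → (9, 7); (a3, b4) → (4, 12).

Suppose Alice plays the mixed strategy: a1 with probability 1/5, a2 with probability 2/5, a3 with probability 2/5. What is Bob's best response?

Bob's best reply maximizes expected payoff against the mix.
b1: (1/5)·1 + (2/5)·9 + (2/5)·4 = 27/5
b2: (1/5)·12 + (2/5)·8 + (2/5)·10 = 48/5
b3: (1/5)·7 + (2/5)·0 + (2/5)·7 = 21/5
b4: (1/5)·6 + (2/5)·12 + (2/5)·12 = 54/5
Highest expected payoff is 54/5, from b4.

b4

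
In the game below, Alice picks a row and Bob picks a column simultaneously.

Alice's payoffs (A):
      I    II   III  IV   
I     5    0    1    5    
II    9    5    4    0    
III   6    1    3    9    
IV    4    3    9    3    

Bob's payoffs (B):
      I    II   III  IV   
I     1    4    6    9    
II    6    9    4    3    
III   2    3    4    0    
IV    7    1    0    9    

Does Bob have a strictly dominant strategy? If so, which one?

None

Check whether one of Bob's strategies beats all alternatives regardless of what the opponent does.
I is not dominant: against I, II gives 4 > 1.
II is not dominant: against I, III gives 6 > 4.
III is not dominant: against I, IV gives 9 > 6.
IV is not dominant: against II, I gives 6 > 3.
No single strategy is best against every opponent action.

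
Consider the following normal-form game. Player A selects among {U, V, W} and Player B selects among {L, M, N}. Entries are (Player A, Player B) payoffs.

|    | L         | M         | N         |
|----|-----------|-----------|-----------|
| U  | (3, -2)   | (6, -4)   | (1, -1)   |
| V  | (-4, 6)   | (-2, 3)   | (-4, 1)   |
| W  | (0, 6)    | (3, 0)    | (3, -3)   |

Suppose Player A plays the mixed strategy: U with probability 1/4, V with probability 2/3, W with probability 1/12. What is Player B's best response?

L

Compute Player B's expected payoff from each pure strategy against the given mix.
L: (1/4)·(-2) + (2/3)·6 + (1/12)·6 = 4
M: (1/4)·(-4) + (2/3)·3 + (1/12)·0 = 1
N: (1/4)·(-1) + (2/3)·1 + (1/12)·(-3) = 1/6
Highest expected payoff is 4, from L.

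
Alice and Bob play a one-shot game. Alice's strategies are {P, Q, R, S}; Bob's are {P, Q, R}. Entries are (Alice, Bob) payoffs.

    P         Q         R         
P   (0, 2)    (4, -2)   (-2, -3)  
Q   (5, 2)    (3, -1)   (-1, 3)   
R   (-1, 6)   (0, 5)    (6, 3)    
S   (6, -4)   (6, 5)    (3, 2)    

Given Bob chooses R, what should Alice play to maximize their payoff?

With Bob fixed at R, Alice's payoffs are: P → -2, Q → -1, R → 6, S → 3.
The maximum is 6, achieved by R.

R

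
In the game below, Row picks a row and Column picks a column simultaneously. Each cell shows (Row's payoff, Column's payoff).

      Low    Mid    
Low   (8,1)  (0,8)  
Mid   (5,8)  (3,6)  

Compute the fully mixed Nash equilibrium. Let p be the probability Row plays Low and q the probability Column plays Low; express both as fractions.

p = 2/9, q = 1/2

In a mixed NE each player is indifferent between their pure strategies, so the opponent's mix sets the indifference.
Column indifferent between Low and Mid: p·1 + (1−p)·8 = p·8 + (1−p)·6 ⟹ 8 + (-7)p = 6 + 2p ⟹ p = 2/9.
Row indifferent between Low and Mid: q·8 + (1−q)·0 = q·5 + (1−q)·3 ⟹ 0 + 8q = 3 + 2q ⟹ q = 1/2.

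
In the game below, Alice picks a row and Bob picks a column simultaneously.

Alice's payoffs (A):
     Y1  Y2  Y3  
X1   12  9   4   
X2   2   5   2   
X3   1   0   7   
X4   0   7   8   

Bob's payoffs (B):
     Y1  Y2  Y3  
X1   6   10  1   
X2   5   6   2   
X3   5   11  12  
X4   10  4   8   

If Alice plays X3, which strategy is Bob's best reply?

Y3

With Alice fixed at X3, Bob's payoffs are: Y1 → 5, Y2 → 11, Y3 → 12.
The maximum is 12, achieved by Y3.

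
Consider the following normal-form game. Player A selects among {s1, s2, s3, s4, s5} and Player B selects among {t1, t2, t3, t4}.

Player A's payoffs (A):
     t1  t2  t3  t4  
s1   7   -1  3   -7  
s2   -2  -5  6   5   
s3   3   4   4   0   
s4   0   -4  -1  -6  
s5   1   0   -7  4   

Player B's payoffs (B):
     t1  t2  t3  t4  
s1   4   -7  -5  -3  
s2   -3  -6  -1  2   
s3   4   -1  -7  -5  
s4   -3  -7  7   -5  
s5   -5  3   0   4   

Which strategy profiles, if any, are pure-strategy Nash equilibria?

Check mutual best responses: a cell is a NE iff neither player can gain by unilaterally deviating.
Player A's best responses — vs t1: s1 (payoff 7); vs t2: s3 (payoff 4); vs t3: s2 (payoff 6); vs t4: s2 (payoff 5).
Player B's best responses — vs s1: t1 (payoff 4); vs s2: t4 (payoff 2); vs s3: t1 (payoff 4); vs s4: t3 (payoff 7); vs s5: t4 (payoff 4).
Mutual best responses occur at (s1, t1) and (s2, t4); at each, neither player gains by switching.

(s1, t1) and (s2, t4)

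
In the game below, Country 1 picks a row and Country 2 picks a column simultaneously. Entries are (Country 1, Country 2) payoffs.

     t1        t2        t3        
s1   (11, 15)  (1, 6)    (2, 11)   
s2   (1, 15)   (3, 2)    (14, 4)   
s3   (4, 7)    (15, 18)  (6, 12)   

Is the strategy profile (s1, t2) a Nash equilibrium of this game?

Holding Country 2 at t2: Country 1 gets 1 from s1 but could get 15 by switching to s3. Country 1 has a profitable deviation.

No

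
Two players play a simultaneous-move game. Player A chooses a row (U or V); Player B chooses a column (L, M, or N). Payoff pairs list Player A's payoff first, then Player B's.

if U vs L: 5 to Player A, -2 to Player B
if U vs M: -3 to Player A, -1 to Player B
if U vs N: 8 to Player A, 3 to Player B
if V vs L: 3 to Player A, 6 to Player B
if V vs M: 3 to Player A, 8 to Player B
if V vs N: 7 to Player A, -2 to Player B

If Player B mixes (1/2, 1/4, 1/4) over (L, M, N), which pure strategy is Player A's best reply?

V

Compute Player A's expected payoff from each pure strategy against the given mix.
U: (1/2)·5 + (1/4)·(-3) + (1/4)·8 = 15/4
V: (1/2)·3 + (1/4)·3 + (1/4)·7 = 4
Highest expected payoff is 4, from V.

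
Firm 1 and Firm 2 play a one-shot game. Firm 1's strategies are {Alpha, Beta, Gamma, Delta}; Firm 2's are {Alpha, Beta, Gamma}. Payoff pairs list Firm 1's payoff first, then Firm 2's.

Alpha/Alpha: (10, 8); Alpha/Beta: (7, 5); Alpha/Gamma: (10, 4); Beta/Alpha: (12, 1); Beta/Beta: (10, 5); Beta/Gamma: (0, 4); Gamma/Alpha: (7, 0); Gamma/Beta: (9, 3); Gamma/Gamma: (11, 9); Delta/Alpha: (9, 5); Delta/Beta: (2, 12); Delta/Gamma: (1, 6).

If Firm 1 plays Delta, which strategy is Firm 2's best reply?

With Firm 1 fixed at Delta, Firm 2's payoffs are: Alpha → 5, Beta → 12, Gamma → 6.
The maximum is 12, achieved by Beta.

Beta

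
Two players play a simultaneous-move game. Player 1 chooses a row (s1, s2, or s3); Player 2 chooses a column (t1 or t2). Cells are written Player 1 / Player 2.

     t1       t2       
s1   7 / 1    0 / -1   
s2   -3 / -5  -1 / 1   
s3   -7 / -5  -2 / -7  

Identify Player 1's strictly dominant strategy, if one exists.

s1

Check whether one of Player 1's strategies beats all alternatives regardless of what the opponent does.
s1 strictly dominates: vs t1: 7 > each of {-3, -7}; vs t2: 0 > each of {-1, -2}.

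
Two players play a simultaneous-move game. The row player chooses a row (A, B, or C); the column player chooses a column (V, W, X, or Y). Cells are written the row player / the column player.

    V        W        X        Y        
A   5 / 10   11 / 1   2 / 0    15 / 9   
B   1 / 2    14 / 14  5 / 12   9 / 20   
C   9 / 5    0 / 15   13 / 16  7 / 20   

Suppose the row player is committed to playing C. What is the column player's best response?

With the row player fixed at C, the column player's payoffs are: V → 5, W → 15, X → 16, Y → 20.
The maximum is 20, achieved by Y.

Y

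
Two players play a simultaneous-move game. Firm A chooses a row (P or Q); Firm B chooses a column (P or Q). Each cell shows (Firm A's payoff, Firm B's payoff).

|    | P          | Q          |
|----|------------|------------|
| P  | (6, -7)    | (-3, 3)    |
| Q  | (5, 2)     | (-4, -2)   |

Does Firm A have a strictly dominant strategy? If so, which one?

P

Check whether one of Firm A's strategies beats all alternatives regardless of what the opponent does.
P strictly dominates: vs P: 6 > 5; vs Q: -3 > -4.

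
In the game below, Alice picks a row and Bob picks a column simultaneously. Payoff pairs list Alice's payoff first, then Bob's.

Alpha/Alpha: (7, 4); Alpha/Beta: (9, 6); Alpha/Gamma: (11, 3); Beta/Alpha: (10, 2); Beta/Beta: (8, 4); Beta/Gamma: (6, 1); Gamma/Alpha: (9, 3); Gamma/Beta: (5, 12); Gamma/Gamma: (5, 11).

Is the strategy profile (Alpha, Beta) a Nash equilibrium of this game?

Holding Bob at Beta: Alice gets 9 from Alpha, versus 8 from Beta, 5 from Gamma. No profitable deviation for Alice.
Holding Alice at Alpha: Bob gets 6 from Beta, versus 4 from Alpha, 3 from Gamma. No profitable deviation for Bob either.

Yes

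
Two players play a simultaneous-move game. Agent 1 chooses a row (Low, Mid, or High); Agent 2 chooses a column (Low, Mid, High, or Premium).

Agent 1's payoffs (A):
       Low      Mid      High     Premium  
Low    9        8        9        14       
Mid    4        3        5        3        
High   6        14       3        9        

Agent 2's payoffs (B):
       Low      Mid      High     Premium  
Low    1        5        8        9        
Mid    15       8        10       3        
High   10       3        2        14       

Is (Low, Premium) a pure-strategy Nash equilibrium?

Holding Agent 2 at Premium: Agent 1 gets 14 from Low, versus 3 from Mid, 9 from High. No profitable deviation for Agent 1.
Holding Agent 1 at Low: Agent 2 gets 9 from Premium, versus 1 from Low, 5 from Mid, 8 from High. No profitable deviation for Agent 2 either.

Yes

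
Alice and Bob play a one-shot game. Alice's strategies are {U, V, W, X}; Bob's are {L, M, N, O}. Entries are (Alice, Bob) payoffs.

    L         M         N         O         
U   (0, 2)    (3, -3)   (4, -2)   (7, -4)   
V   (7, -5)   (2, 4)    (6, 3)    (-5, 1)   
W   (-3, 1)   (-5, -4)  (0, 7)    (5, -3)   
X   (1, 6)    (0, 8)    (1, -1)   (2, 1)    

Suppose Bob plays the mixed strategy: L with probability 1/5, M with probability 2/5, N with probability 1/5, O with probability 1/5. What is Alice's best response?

Compute Alice's expected payoff from each pure strategy against the given mix.
U: (1/5)·0 + (2/5)·3 + (1/5)·4 + (1/5)·7 = 17/5
V: (1/5)·7 + (2/5)·2 + (1/5)·6 + (1/5)·(-5) = 12/5
W: (1/5)·(-3) + (2/5)·(-5) + (1/5)·0 + (1/5)·5 = -8/5
X: (1/5)·1 + (2/5)·0 + (1/5)·1 + (1/5)·2 = 4/5
Highest expected payoff is 17/5, from U.

U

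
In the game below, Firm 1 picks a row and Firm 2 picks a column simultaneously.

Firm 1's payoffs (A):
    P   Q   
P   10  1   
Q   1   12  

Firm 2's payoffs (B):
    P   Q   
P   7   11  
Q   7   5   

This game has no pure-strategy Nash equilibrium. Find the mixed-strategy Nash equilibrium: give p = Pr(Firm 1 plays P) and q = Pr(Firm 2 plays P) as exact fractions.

p = 1/3, q = 11/20

In a mixed NE each player is indifferent between their pure strategies, so the opponent's mix sets the indifference.
Firm 2 indifferent between P and Q: p·7 + (1−p)·7 = p·11 + (1−p)·5 ⟹ 7 + 0p = 5 + 6p ⟹ p = 1/3.
Firm 1 indifferent between P and Q: q·10 + (1−q)·1 = q·1 + (1−q)·12 ⟹ 1 + 9q = 12 + (-11)q ⟹ q = 11/20.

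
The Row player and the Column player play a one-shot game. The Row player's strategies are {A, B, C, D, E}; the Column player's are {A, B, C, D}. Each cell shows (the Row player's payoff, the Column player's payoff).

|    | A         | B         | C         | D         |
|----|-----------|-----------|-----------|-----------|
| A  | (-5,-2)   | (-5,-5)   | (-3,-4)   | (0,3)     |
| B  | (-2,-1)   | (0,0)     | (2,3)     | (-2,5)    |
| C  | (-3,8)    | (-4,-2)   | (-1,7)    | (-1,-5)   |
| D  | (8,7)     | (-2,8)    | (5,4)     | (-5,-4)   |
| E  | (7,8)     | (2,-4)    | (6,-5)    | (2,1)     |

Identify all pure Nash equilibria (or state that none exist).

Check mutual best responses: a cell is a NE iff neither player can gain by unilaterally deviating.
The Row player's best responses — vs A: D (payoff 8); vs B: E (payoff 2); vs C: E (payoff 6); vs D: E (payoff 2).
The Column player's best responses — vs A: D (payoff 3); vs B: D (payoff 5); vs C: A (payoff 8); vs D: B (payoff 8); vs E: A (payoff 8).
No cell has both players best-responding. For instance, the Row player's best reply to D is E, but against E the Column player prefers A over D.

None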